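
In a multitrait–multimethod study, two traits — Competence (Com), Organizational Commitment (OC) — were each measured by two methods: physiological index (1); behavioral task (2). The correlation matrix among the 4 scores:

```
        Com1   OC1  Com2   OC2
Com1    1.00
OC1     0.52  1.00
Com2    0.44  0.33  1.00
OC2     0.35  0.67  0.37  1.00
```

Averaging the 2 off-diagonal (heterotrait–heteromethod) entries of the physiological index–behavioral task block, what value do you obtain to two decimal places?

0.34

HTHM values (method 1 × method 2): 0.35, 0.33; mean = 0.68/2 = 0.34.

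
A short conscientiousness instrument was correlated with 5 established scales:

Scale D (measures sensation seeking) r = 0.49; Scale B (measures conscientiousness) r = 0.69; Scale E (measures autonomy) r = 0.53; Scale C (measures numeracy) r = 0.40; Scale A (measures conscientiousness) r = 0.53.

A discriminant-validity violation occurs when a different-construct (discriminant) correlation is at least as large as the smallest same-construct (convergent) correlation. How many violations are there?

1

Convergent (same construct = conscientiousness): Scale B, Scale A.
Smallest convergent = 0.53. Discriminant values: 0.49, 0.53, 0.40; count ≥ 0.53 → 1.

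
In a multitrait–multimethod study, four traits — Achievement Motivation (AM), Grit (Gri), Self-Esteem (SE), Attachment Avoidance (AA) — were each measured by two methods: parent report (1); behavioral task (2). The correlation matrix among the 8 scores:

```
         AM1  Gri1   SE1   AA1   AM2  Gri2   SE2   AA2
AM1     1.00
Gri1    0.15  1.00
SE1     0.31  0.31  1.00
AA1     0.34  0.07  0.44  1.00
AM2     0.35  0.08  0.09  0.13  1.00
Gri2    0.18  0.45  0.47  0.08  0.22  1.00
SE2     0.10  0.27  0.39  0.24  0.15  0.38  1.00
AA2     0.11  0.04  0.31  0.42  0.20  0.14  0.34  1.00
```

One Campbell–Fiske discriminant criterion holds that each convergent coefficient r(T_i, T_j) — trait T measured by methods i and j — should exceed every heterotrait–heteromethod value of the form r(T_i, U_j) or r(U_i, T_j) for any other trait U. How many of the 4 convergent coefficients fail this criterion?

2

Convergent coefficients and their comparison sets:
AM (methods 1·2): 0.35 vs {0.18, 0.08, 0.10, 0.09, 0.11, 0.13} → pass.
Gri (methods 1·2): 0.45 vs {0.08, 0.18, 0.27, 0.47, 0.04, 0.08} → fail.
SE (methods 1·2): 0.39 vs {0.09, 0.10, 0.47, 0.27, 0.31, 0.24} → fail.
AA (methods 1·2): 0.42 vs {0.13, 0.11, 0.08, 0.04, 0.24, 0.31} → pass.
2 of 4 fail.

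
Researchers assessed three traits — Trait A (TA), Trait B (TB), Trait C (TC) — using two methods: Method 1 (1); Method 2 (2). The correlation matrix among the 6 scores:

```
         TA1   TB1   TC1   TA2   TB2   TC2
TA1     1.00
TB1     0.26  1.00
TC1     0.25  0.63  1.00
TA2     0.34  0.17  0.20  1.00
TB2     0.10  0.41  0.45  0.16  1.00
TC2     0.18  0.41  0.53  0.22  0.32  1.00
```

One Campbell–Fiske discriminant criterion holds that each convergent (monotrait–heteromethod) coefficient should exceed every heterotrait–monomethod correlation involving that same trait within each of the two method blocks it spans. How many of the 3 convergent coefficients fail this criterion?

Each convergent coefficient versus the relevant comparison correlations:
TA (methods 1·2): 0.34 vs {0.26, 0.16, 0.25, 0.22} → pass.
TB (methods 1·2): 0.41 vs {0.26, 0.16, 0.63, 0.32} → fail.
TC (methods 1·2): 0.53 vs {0.25, 0.22, 0.63, 0.32} → fail.
2 of 3 fail.

2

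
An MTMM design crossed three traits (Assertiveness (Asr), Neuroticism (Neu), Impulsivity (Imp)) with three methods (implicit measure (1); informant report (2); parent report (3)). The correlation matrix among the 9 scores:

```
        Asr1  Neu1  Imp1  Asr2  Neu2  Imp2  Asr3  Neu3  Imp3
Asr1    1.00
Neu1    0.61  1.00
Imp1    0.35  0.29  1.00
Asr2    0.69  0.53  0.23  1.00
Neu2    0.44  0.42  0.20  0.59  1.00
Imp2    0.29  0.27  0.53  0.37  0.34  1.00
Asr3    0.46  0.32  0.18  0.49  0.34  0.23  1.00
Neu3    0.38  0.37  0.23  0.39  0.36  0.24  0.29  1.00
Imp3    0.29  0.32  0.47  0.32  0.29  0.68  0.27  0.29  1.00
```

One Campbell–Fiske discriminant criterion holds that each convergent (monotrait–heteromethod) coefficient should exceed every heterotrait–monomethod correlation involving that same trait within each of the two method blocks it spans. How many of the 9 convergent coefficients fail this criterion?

Convergent coefficients and their comparison sets:
Asr (methods 1·2): 0.69 vs {0.61, 0.59, 0.35, 0.37} → pass.
Asr (methods 1·3): 0.46 vs {0.61, 0.29, 0.35, 0.27} → fail.
Asr (methods 2·3): 0.49 vs {0.59, 0.29, 0.37, 0.27} → fail.
Neu (methods 1·2): 0.42 vs {0.61, 0.59, 0.29, 0.34} → fail.
Neu (methods 1·3): 0.37 vs {0.61, 0.29, 0.29, 0.29} → fail.
Neu (methods 2·3): 0.36 vs {0.59, 0.29, 0.34, 0.29} → fail.
Imp (methods 1·2): 0.53 vs {0.35, 0.37, 0.29, 0.34} → pass.
Imp (methods 1·3): 0.47 vs {0.35, 0.27, 0.29, 0.29} → pass.
Imp (methods 2·3): 0.68 vs {0.37, 0.27, 0.34, 0.29} → pass.
5 of 9 fail.

5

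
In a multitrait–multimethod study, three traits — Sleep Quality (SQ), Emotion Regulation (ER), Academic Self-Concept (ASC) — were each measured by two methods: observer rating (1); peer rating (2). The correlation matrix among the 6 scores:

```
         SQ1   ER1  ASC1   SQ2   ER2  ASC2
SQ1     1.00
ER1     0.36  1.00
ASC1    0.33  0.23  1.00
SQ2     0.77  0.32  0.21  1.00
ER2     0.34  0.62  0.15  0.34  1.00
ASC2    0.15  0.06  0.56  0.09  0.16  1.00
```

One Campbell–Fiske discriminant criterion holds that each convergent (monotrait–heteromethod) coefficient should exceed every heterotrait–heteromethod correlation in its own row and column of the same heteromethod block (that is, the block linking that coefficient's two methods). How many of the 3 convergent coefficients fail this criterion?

0

Checking each validity diagonal entry against its comparison values:
SQ (methods 1·2): 0.77 vs {0.34, 0.32, 0.15, 0.21} → pass.
ER (methods 1·2): 0.62 vs {0.32, 0.34, 0.06, 0.15} → pass.
ASC (methods 1·2): 0.56 vs {0.21, 0.15, 0.15, 0.06} → pass.
0 of 3 fail.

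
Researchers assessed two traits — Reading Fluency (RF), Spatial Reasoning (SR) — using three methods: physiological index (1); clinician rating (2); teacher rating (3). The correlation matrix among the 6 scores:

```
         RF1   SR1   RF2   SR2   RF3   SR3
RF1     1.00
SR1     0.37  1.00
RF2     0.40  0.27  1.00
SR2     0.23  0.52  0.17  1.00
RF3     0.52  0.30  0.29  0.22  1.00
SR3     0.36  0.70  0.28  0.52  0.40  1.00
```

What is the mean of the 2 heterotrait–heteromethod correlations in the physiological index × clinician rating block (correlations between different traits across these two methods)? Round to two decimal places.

0.25

HTHM values (method 1 × method 2): 0.23, 0.27; mean = 0.50/2 = 0.25.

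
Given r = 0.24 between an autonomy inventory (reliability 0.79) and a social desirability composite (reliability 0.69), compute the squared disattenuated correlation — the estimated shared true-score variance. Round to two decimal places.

0.11

Disattenuated r = 0.24 / √(0.79 × 0.69) = 0.24 / 0.7383 = 0.3251.
Shared true-score variance = 0.3251² = 0.1057 ≈ 0.11.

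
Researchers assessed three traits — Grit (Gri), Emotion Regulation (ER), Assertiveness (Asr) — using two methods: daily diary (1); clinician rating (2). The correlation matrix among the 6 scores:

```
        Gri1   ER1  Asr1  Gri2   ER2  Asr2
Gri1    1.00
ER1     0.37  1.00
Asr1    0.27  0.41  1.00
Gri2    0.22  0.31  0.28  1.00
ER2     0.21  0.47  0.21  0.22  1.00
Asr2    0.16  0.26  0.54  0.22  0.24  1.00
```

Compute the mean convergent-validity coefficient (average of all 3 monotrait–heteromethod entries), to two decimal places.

Convergent values: 0.22, 0.47, 0.54; mean = 1.23/3 = 0.41.

0.41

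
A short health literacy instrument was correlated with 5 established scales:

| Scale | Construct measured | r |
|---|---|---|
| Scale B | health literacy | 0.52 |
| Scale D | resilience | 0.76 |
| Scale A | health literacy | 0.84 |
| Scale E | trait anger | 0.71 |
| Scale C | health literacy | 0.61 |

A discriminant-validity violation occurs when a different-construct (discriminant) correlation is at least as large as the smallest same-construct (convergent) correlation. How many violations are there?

2

Convergent (same construct = health literacy): Scale B, Scale A, Scale C.
Smallest convergent = 0.52. Discriminant values: 0.76, 0.71; count ≥ 0.52 → 2.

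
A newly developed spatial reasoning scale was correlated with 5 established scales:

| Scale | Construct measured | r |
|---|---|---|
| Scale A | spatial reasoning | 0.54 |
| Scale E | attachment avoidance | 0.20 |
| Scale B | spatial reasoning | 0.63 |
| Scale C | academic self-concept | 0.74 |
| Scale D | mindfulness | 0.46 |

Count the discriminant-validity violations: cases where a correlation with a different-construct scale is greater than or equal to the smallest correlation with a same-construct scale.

1

Convergent (same construct = spatial reasoning): Scale A, Scale B.
Smallest convergent = 0.54. Discriminant values: 0.20, 0.74, 0.46; count ≥ 0.54 → 1.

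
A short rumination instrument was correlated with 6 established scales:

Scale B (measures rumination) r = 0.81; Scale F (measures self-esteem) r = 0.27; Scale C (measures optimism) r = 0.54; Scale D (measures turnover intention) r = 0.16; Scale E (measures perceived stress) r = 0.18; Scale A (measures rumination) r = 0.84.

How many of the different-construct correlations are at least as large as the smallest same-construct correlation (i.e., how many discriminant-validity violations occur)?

Convergent (same construct = rumination): Scale B, Scale A.
Smallest convergent = 0.81. Discriminant values: 0.27, 0.54, 0.16, 0.18; count ≥ 0.81 → 0.

0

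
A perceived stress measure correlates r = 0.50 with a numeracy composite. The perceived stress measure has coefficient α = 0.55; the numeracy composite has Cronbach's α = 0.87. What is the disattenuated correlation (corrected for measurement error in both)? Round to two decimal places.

0.72

r_true = r_obs / √(r_xx · r_yy) = 0.50 / √(0.55 × 0.87) = 0.50 / √0.4785 = 0.50 / 0.6917 ≈ 0.72.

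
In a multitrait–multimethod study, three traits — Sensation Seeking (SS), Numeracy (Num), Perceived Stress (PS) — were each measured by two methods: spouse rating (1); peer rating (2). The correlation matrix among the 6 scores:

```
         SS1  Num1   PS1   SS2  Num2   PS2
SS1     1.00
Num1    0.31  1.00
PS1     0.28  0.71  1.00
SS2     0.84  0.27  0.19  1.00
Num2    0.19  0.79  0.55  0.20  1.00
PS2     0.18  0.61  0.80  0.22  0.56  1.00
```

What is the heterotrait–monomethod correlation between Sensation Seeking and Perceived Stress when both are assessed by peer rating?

0.22

Different traits, same method: r(SS2, PS2) = 0.22.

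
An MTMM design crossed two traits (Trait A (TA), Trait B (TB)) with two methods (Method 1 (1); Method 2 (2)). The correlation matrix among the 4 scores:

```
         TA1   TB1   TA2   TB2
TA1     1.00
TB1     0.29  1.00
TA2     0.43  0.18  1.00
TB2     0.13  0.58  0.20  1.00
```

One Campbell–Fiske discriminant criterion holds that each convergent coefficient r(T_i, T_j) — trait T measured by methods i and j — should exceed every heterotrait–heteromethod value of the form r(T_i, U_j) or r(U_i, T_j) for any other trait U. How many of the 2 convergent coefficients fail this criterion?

Convergent coefficients and their comparison sets:
TA (methods 1·2): 0.43 vs {0.13, 0.18} → pass.
TB (methods 1·2): 0.58 vs {0.18, 0.13} → pass.
0 of 2 fail.

0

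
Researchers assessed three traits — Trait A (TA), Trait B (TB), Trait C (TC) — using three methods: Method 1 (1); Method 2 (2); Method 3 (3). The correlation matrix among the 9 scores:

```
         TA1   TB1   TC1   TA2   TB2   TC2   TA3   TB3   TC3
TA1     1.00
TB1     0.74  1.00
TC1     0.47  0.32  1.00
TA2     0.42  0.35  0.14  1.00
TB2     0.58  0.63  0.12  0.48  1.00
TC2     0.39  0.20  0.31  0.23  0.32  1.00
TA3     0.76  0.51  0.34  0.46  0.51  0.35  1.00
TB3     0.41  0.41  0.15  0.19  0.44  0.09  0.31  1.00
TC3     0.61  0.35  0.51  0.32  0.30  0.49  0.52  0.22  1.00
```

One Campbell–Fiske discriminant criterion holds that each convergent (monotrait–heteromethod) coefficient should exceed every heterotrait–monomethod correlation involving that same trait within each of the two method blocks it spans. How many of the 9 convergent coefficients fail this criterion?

8

Checking each validity diagonal entry against its comparison values:
TA (methods 1·2): 0.42 vs {0.74, 0.48, 0.47, 0.23} → fail.
TA (methods 1·3): 0.76 vs {0.74, 0.31, 0.47, 0.52} → pass.
TA (methods 2·3): 0.46 vs {0.48, 0.31, 0.23, 0.52} → fail.
TB (methods 1·2): 0.63 vs {0.74, 0.48, 0.32, 0.32} → fail.
TB (methods 1·3): 0.41 vs {0.74, 0.31, 0.32, 0.22} → fail.
TB (methods 2·3): 0.44 vs {0.48, 0.31, 0.32, 0.22} → fail.
TC (methods 1·2): 0.31 vs {0.47, 0.23, 0.32, 0.32} → fail.
TC (methods 1·3): 0.51 vs {0.47, 0.52, 0.32, 0.22} → fail.
TC (methods 2·3): 0.49 vs {0.23, 0.52, 0.32, 0.22} → fail.
8 of 9 fail.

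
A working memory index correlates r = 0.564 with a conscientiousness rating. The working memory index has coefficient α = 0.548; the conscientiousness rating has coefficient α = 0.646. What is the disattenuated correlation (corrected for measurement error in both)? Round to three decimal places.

r_true = r_obs / √(r_xx · r_yy) = 0.564 / √(0.548 × 0.646) = 0.564 / √0.354008 = 0.564 / 0.5950 ≈ 0.948.

0.948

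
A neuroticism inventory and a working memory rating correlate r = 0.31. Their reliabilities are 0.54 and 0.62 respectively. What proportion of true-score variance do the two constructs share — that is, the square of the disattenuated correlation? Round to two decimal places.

Disattenuated r = 0.31 / √(0.54 × 0.62) = 0.31 / 0.5786 = 0.5358.
Shared true-score variance = 0.5358² = 0.2871 ≈ 0.29.

0.29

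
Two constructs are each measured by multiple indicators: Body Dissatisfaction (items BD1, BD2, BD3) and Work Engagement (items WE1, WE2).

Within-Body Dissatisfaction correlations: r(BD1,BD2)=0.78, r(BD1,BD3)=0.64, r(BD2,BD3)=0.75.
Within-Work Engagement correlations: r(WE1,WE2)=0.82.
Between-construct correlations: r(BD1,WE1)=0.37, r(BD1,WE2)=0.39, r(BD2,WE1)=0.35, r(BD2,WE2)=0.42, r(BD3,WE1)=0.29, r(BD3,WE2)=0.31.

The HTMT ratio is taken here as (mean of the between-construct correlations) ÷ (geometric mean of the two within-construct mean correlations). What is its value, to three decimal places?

Mean heterotrait r = 2.13/6 = 0.3550.
Mean within-BD = 2.17/3 = 0.7233; mean within-WE = 0.82/1 = 0.8200.
Geometric mean = √(0.7233 × 0.8200) = 0.7701.
HTMT = 0.3550 / 0.7701 = 0.461.

0.461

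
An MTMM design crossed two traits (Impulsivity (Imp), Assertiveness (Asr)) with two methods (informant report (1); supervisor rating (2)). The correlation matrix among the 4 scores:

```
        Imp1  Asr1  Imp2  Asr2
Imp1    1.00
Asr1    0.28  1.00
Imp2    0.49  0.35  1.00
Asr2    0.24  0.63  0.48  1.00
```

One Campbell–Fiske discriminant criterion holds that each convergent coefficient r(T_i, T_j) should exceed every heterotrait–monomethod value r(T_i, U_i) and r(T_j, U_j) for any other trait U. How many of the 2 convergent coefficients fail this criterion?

Checking each validity diagonal entry against its comparison values:
Imp (methods 1·2): 0.49 vs {0.28, 0.48} → pass.
Asr (methods 1·2): 0.63 vs {0.28, 0.48} → pass.
0 of 2 fail.

0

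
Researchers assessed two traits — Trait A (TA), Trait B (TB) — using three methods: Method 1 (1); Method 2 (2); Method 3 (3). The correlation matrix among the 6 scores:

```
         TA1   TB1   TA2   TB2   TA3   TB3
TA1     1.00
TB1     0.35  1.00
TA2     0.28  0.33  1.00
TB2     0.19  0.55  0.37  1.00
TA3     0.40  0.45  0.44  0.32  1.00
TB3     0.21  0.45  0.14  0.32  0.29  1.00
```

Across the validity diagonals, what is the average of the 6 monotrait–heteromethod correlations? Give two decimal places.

Convergent values: 0.28, 0.40, 0.44, 0.55, 0.45, 0.32; mean = 2.44/6 = 0.41.

0.41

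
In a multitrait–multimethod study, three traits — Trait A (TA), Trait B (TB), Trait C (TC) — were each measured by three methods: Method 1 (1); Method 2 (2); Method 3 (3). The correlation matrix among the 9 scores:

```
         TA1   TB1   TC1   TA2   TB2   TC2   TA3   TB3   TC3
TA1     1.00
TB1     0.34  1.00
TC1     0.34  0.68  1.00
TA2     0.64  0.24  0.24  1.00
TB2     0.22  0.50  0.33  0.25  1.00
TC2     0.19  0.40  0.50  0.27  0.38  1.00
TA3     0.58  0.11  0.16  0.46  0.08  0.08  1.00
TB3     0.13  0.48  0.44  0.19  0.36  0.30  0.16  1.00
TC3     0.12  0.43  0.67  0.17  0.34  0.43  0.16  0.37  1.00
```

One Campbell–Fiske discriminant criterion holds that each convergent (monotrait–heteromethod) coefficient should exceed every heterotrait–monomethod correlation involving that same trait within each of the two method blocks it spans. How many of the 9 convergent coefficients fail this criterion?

5

Convergent coefficients and their comparison sets:
TA (methods 1·2): 0.64 vs {0.34, 0.25, 0.34, 0.27} → pass.
TA (methods 1·3): 0.58 vs {0.34, 0.16, 0.34, 0.16} → pass.
TA (methods 2·3): 0.46 vs {0.25, 0.16, 0.27, 0.16} → pass.
TB (methods 1·2): 0.50 vs {0.34, 0.25, 0.68, 0.38} → fail.
TB (methods 1·3): 0.48 vs {0.34, 0.16, 0.68, 0.37} → fail.
TB (methods 2·3): 0.36 vs {0.25, 0.16, 0.38, 0.37} → fail.
TC (methods 1·2): 0.50 vs {0.34, 0.27, 0.68, 0.38} → fail.
TC (methods 1·3): 0.67 vs {0.34, 0.16, 0.68, 0.37} → fail.
TC (methods 2·3): 0.43 vs {0.27, 0.16, 0.38, 0.37} → pass.
5 of 9 fail.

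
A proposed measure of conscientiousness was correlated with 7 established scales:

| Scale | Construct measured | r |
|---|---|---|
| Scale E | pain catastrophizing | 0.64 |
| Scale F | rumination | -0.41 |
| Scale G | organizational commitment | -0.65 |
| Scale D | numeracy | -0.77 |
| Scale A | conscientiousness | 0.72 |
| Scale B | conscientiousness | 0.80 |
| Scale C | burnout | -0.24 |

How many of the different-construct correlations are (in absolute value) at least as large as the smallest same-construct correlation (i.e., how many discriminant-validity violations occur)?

1

Convergent (same construct = conscientiousness): Scale A, Scale B.
Smallest convergent = 0.72. Discriminant |r|: 0.64, 0.41, 0.65, 0.77, 0.24; count ≥ 0.72 → 1.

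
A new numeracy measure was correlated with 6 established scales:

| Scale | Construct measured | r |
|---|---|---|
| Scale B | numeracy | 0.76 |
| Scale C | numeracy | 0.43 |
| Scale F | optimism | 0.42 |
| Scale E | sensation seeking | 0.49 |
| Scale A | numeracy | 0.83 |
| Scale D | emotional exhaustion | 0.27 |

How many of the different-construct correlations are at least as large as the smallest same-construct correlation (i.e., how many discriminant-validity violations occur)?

Convergent (same construct = numeracy): Scale B, Scale C, Scale A.
Smallest convergent = 0.43. Discriminant values: 0.42, 0.49, 0.27; count ≥ 0.43 → 1.

1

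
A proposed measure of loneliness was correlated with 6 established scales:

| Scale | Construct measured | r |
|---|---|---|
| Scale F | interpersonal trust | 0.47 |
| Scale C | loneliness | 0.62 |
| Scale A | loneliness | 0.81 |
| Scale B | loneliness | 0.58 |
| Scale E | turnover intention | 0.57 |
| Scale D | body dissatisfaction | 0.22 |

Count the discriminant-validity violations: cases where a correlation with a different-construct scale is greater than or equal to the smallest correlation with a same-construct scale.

0

Convergent (same construct = loneliness): Scale C, Scale A, Scale B.
Smallest convergent = 0.58. Discriminant values: 0.47, 0.57, 0.22; count ≥ 0.58 → 0.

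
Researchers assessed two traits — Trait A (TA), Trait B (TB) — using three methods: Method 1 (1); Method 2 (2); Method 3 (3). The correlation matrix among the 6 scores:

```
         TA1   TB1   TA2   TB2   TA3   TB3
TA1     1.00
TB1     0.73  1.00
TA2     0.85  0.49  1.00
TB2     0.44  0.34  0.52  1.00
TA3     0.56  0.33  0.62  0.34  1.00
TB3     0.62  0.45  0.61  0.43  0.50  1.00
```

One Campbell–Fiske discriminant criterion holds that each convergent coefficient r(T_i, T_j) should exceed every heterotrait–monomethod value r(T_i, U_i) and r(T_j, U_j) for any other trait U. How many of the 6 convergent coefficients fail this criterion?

Convergent coefficients and their comparison sets:
TA (methods 1·2): 0.85 vs {0.73, 0.52} → pass.
TA (methods 1·3): 0.56 vs {0.73, 0.50} → fail.
TA (methods 2·3): 0.62 vs {0.52, 0.50} → pass.
TB (methods 1·2): 0.34 vs {0.73, 0.52} → fail.
TB (methods 1·3): 0.45 vs {0.73, 0.50} → fail.
TB (methods 2·3): 0.43 vs {0.52, 0.50} → fail.
4 of 6 fail.

4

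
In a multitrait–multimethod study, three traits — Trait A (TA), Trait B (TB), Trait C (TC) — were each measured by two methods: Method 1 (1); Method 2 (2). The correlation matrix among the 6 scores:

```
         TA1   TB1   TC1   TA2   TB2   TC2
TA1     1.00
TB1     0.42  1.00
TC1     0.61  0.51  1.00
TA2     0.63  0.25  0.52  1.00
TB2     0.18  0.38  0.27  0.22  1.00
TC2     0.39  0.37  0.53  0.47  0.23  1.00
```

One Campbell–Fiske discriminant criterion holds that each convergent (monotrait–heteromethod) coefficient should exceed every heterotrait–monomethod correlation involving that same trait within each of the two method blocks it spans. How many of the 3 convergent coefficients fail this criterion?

2

Convergent coefficients and their comparison sets:
TA (methods 1·2): 0.63 vs {0.42, 0.22, 0.61, 0.47} → pass.
TB (methods 1·2): 0.38 vs {0.42, 0.22, 0.51, 0.23} → fail.
TC (methods 1·2): 0.53 vs {0.61, 0.47, 0.51, 0.23} → fail.
2 of 3 fail.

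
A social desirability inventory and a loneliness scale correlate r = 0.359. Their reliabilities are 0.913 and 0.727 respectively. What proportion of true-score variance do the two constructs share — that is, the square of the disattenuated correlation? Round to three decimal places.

Disattenuated r = 0.359 / √(0.913 × 0.727) = 0.359 / 0.8147 = 0.4407.
Shared true-score variance = 0.4407² = 0.1942 ≈ 0.194.

0.194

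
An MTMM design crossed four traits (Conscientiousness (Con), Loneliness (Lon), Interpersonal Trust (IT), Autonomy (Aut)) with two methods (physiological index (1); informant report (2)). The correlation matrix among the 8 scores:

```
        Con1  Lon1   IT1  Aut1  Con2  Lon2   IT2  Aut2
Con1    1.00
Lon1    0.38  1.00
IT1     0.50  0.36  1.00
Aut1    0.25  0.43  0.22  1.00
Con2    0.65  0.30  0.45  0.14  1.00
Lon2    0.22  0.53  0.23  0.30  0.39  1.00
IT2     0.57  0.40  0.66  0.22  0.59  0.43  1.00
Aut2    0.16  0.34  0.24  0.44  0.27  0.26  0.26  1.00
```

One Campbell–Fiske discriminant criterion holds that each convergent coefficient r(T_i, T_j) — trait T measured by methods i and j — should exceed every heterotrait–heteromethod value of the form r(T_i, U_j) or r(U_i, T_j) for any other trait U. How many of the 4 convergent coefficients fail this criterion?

Convergent coefficients and their comparison sets:
Con (methods 1·2): 0.65 vs {0.22, 0.30, 0.57, 0.45, 0.16, 0.14} → pass.
Lon (methods 1·2): 0.53 vs {0.30, 0.22, 0.40, 0.23, 0.34, 0.30} → pass.
IT (methods 1·2): 0.66 vs {0.45, 0.57, 0.23, 0.40, 0.24, 0.22} → pass.
Aut (methods 1·2): 0.44 vs {0.14, 0.16, 0.30, 0.34, 0.22, 0.24} → pass.
0 of 4 fail.

0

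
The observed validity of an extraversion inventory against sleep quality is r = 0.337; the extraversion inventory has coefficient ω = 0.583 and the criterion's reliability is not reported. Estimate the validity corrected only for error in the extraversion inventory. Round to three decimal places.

Single correction: r_c = r_obs / √r_xx = 0.337 / √0.583 = 0.337 / 0.7635 ≈ 0.441.

0.441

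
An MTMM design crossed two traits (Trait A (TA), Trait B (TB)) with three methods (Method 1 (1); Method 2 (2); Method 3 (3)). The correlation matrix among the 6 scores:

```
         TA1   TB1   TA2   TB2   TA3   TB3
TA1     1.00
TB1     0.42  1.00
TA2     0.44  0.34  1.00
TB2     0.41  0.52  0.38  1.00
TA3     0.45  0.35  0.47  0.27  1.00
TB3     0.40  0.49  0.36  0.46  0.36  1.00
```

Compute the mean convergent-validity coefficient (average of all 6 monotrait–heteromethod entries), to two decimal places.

Convergent values: 0.44, 0.45, 0.47, 0.52, 0.49, 0.46; mean = 2.83/6 = 0.47.

0.47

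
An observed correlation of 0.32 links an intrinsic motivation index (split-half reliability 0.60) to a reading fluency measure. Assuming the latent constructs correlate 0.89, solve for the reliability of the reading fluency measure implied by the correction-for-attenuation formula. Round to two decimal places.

r_true = r_obs / √(r_xx · r_yy) ⇒ 0.89 = 0.32 / √(0.60 · r_yy).
√(0.60 · r_yy) = 0.32 / 0.89 = 0.3596; 0.60 · r_yy = 0.1293; r_yy = 0.1293 / 0.60 ≈ 0.22.

0.22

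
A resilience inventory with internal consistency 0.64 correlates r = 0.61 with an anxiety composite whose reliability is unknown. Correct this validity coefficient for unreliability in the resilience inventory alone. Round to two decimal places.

Single correction: r_c = r_obs / √r_xx = 0.61 / √0.64 = 0.61 / 0.8000 ≈ 0.76.

0.76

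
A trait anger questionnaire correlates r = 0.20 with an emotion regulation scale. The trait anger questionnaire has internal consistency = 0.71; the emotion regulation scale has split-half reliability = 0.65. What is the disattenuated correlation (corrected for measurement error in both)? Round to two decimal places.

0.29

r_true = r_obs / √(r_xx · r_yy) = 0.20 / √(0.71 × 0.65) = 0.20 / √0.4615 = 0.20 / 0.6793 ≈ 0.29.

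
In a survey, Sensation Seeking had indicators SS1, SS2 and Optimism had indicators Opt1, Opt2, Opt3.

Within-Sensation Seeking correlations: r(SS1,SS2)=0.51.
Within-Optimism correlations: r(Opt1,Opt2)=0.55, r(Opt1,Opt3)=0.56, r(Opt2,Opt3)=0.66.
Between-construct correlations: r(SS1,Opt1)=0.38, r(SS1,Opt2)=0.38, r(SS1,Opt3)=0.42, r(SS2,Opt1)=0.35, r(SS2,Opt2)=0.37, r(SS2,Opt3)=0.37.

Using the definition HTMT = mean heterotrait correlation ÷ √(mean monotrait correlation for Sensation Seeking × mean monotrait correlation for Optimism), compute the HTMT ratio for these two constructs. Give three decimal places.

Mean heterotrait r = 2.27/6 = 0.3783.
Mean within-SS = 0.51/1 = 0.5100; mean within-Opt = 1.77/3 = 0.5900.
Geometric mean = √(0.5100 × 0.5900) = 0.5485.
HTMT = 0.3783 / 0.5485 = 0.690.

0.690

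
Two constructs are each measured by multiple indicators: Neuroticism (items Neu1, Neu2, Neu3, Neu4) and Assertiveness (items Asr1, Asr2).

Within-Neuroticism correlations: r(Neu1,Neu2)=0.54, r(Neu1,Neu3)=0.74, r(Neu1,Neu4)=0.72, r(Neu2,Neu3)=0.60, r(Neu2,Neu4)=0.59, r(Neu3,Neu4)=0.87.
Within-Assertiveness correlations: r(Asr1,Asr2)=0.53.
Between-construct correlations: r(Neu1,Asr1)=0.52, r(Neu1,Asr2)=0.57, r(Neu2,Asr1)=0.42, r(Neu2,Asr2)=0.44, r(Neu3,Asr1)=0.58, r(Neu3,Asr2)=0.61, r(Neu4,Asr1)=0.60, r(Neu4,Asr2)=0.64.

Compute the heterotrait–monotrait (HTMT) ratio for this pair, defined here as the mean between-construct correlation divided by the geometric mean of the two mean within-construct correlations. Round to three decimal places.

0.914

Between-construct mean = 4.38/8 = 0.5475.
Mean within-Neu = 4.06/6 = 0.6767; mean within-Asr = 0.53/1 = 0.5300.
Geometric mean = √(0.6767 × 0.5300) = 0.5989.
HTMT = 0.5475 / 0.5989 = 0.914.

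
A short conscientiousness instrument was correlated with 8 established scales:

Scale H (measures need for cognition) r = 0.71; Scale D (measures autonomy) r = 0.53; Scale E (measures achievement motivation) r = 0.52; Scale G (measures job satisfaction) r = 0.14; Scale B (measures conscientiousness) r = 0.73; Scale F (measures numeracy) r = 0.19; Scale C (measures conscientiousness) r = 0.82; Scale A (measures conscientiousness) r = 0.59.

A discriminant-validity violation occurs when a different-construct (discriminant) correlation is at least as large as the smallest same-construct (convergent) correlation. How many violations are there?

Convergent (same construct = conscientiousness): Scale B, Scale C, Scale A.
Smallest convergent = 0.59. Discriminant values: 0.71, 0.53, 0.52, 0.14, 0.19; count ≥ 0.59 → 1.

1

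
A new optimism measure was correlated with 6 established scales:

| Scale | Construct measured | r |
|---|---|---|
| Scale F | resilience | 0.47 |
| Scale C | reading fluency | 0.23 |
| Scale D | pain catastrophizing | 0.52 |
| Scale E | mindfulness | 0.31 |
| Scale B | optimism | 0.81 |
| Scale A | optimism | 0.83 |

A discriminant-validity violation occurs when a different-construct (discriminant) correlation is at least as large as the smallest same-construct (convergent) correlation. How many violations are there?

0

Convergent (same construct = optimism): Scale B, Scale A.
Smallest convergent = 0.81. Discriminant values: 0.47, 0.23, 0.52, 0.31; count ≥ 0.81 → 0.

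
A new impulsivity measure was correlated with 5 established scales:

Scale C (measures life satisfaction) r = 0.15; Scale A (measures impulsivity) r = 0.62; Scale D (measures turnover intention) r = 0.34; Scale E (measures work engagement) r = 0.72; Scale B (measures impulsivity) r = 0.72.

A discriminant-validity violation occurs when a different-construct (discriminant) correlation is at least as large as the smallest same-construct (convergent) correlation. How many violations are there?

1

Convergent (same construct = impulsivity): Scale A, Scale B.
Smallest convergent = 0.62. Discriminant values: 0.15, 0.34, 0.72; count ≥ 0.62 → 1.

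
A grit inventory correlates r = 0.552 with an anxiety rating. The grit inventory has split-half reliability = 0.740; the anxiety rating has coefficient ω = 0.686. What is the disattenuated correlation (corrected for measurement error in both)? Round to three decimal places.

r_true = r_obs / √(r_xx · r_yy) = 0.552 / √(0.740 × 0.686) = 0.552 / √0.507640 = 0.552 / 0.7125 ≈ 0.775.

0.775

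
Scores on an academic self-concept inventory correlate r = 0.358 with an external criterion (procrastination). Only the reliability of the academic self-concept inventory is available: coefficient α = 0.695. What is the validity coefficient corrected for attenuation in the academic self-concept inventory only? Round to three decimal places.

Single correction: r_c = r_obs / √r_xx = 0.358 / √0.695 = 0.358 / 0.8337 ≈ 0.429.

0.429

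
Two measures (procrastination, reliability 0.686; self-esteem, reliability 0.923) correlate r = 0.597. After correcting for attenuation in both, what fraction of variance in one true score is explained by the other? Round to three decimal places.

Disattenuated r = 0.597 / √(0.686 × 0.923) = 0.597 / 0.7957 = 0.7503.
Shared true-score variance = 0.7503² = 0.5630 ≈ 0.563.

0.563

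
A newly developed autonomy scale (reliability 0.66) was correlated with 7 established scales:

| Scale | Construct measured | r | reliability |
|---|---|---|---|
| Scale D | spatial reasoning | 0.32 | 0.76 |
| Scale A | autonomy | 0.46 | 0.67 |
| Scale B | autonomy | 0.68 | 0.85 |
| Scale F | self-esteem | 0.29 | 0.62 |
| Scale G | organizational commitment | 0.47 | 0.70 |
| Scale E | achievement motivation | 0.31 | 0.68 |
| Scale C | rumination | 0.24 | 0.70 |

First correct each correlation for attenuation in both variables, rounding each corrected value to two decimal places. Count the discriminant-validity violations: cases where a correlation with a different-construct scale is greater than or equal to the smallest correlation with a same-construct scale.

1

Disattenuated r (r / √(r_scale · r_new)):
  Scale D (disc): 0.32 / √(0.76·0.66) = 0.45
  Scale A (conv): 0.46 / √(0.67·0.66) = 0.69
  Scale B (conv): 0.68 / √(0.85·0.66) = 0.91
  Scale F (disc): 0.29 / √(0.62·0.66) = 0.45
  Scale G (disc): 0.47 / √(0.70·0.66) = 0.69
  Scale E (disc): 0.31 / √(0.68·0.66) = 0.46
  Scale C (disc): 0.24 / √(0.70·0.66) = 0.35
Smallest convergent = 0.69. Discriminant values: 0.45, 0.45, 0.69, 0.46, 0.35; count ≥ 0.69 → 1.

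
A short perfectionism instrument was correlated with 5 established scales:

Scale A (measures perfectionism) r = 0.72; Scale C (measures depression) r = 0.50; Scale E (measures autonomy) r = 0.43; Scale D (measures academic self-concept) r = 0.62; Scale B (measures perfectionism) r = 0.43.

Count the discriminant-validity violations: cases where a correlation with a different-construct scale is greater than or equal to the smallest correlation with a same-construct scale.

3

Convergent (same construct = perfectionism): Scale A, Scale B.
Smallest convergent = 0.43. Discriminant values: 0.50, 0.43, 0.62; count ≥ 0.43 → 3.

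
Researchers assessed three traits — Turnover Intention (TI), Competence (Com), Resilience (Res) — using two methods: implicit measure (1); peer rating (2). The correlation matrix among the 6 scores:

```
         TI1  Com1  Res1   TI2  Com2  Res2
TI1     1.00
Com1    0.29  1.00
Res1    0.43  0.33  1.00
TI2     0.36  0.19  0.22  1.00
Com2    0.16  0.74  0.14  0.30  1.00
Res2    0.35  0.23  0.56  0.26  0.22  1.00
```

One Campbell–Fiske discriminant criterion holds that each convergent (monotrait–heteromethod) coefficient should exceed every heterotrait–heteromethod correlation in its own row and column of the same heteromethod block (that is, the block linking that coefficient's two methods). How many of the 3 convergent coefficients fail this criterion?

Checking each validity diagonal entry against its comparison values:
TI (methods 1·2): 0.36 vs {0.16, 0.19, 0.35, 0.22} → pass.
Com (methods 1·2): 0.74 vs {0.19, 0.16, 0.23, 0.14} → pass.
Res (methods 1·2): 0.56 vs {0.22, 0.35, 0.14, 0.23} → pass.
0 of 3 fail.

0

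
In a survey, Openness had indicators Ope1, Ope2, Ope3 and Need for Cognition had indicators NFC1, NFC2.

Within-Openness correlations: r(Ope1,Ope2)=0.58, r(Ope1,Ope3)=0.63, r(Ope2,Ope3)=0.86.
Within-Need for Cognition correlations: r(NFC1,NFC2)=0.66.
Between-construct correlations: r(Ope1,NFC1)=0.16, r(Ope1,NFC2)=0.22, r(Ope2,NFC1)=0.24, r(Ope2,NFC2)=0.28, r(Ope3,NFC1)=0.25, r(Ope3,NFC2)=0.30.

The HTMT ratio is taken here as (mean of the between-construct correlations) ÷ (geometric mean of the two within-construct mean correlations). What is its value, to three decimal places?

0.358

Mean heterotrait r = 1.45/6 = 0.2417.
Mean within-Ope = 2.07/3 = 0.6900; mean within-NFC = 0.66/1 = 0.6600.
Geometric mean = √(0.6900 × 0.6600) = 0.6748.
HTMT = 0.2417 / 0.6748 = 0.358.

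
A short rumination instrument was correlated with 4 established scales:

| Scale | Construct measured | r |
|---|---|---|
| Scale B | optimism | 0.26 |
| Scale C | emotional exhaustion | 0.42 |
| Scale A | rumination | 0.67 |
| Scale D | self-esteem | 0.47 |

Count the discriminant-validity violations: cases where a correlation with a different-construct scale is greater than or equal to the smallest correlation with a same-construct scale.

0

Convergent (same construct = rumination): Scale A.
Smallest convergent = 0.67. Discriminant values: 0.26, 0.42, 0.47; count ≥ 0.67 → 0.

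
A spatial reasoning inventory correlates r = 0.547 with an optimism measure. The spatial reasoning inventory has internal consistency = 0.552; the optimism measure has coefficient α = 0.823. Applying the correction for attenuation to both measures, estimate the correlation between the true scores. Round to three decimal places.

0.812

r_true = r_obs / √(r_xx · r_yy) = 0.547 / √(0.552 × 0.823) = 0.547 / √0.454296 = 0.547 / 0.6740 ≈ 0.812.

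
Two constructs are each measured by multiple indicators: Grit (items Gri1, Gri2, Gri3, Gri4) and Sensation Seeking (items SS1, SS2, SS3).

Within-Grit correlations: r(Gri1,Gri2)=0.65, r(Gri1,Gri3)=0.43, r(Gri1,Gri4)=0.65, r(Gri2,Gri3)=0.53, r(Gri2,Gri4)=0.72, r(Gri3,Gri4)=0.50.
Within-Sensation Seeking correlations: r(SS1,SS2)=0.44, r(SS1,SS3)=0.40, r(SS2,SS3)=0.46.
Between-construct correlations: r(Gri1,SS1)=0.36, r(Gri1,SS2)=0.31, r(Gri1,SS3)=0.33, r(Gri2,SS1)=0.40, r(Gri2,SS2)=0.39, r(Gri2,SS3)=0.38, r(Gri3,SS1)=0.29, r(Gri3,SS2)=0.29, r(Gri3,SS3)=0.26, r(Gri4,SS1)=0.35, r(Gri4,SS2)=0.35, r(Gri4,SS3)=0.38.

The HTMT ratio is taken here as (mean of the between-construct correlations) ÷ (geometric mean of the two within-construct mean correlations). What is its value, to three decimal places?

Mean heterotrait r = 4.09/12 = 0.3408.
Mean within-Gri = 3.48/6 = 0.5800; mean within-SS = 1.30/3 = 0.4333.
Geometric mean = √(0.5800 × 0.4333) = 0.5013.
HTMT = 0.3408 / 0.5013 = 0.680.

0.680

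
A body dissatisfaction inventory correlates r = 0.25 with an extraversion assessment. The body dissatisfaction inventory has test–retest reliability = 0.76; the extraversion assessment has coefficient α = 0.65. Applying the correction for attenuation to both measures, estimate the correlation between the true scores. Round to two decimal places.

0.36

r_true = r_obs / √(r_xx · r_yy) = 0.25 / √(0.76 × 0.65) = 0.25 / √0.4940 = 0.25 / 0.7029 ≈ 0.36.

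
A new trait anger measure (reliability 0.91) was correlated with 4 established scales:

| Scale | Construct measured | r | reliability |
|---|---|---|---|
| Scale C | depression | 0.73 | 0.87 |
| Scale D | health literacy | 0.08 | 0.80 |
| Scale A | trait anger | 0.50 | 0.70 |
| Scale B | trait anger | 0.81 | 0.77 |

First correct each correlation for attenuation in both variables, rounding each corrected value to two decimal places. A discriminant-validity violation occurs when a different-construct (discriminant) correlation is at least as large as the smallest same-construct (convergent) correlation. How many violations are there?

1

Disattenuated r (r / √(r_scale · r_new)):
  Scale C (disc): 0.73 / √(0.87·0.91) = 0.82
  Scale D (disc): 0.08 / √(0.80·0.91) = 0.09
  Scale A (conv): 0.50 / √(0.70·0.91) = 0.63
  Scale B (conv): 0.81 / √(0.77·0.91) = 0.97
Smallest convergent = 0.63. Discriminant values: 0.82, 0.09; count ≥ 0.63 → 1.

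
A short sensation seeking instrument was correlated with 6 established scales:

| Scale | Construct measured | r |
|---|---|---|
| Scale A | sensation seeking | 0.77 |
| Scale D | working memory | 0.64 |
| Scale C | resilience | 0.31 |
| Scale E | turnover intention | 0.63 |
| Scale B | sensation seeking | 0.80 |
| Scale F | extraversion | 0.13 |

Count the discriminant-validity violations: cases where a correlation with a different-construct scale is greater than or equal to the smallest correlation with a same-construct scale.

Convergent (same construct = sensation seeking): Scale A, Scale B.
Smallest convergent = 0.77. Discriminant values: 0.64, 0.31, 0.63, 0.13; count ≥ 0.77 → 0.

0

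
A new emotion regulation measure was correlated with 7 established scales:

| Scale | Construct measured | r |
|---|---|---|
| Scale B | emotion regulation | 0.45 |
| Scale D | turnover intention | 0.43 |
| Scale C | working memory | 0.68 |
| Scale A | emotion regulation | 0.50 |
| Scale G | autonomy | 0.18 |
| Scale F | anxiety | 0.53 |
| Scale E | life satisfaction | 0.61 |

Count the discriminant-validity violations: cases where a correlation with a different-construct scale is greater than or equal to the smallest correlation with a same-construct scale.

Convergent (same construct = emotion regulation): Scale B, Scale A.
Smallest convergent = 0.45. Discriminant values: 0.43, 0.68, 0.18, 0.53, 0.61; count ≥ 0.45 → 3.

3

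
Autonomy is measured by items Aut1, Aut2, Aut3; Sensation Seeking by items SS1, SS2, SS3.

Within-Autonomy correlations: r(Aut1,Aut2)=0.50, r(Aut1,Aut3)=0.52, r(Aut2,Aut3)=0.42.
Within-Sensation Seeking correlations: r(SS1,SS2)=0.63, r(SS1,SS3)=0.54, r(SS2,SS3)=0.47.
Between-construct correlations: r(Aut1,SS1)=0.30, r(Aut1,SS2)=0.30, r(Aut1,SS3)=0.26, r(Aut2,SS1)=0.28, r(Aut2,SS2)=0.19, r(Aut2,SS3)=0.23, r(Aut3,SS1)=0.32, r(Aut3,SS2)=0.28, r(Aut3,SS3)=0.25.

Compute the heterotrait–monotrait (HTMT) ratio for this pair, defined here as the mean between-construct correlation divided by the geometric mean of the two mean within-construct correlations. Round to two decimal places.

0.52

Between-construct mean = 2.41/9 = 0.2678.
Mean within-Aut = 1.44/3 = 0.4800; mean within-SS = 1.64/3 = 0.5467.
Geometric mean = √(0.4800 × 0.5467) = 0.5123.
HTMT = 0.2678 / 0.5123 = 0.52.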